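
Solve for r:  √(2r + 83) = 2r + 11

Square both sides: 2r + 83 = (2r + 11)².
Expand and rearrange: 4r² + 42r + 38 = 0.
Solving gives r = -1 or r = -9.5.
Check each candidate in the original equation:
  r = -1: √(81) = 9, while 2r + 11 = 9 — valid.
  r = -9.5: √(64) = 8, while 2r + 11 = -8 — extraneous.

r = -1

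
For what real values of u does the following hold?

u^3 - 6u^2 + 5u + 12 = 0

u = -1 or u = 3 or u = 4

Possible rational roots are divisors of 12. Testing u = 4 gives 0, so (u - 4) is a factor.
Divide: u^3 - 6u^2 + 5u + 12 = (u - 4)(u^2 - 2u - 3).
Factor the quadratic: u = 3 or u = -1.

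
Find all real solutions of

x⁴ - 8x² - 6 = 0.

Let u = x². The equation becomes u² - 8u - 6 = 0.
By the quadratic formula, u = 4 + √(22) or u = 4 - √(22).
x² = 4 + √(22) gives x = ±√(4 + √(22)) ≈ ±2.948.
x² = 4 - √(22) < 0 has no real solution.

x = -2.948 or x = 2.948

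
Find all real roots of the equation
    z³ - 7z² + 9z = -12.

Rearrange: z³ - 7z² + 9z + 12 = 0.
Possible rational roots are divisors of 12. Testing z = 4 gives 0, so (z - 4) is a factor.
Divide: z³ - 7z² + 9z + 12 = (z - 4)(z² - 3z - 3).
Apply the quadratic formula to z² - 3z - 3 = 0: z = (3 ± √21)/2, i.e. z ≈ 3.7913 or z ≈ -0.7913.

z = -0.7913 or z = 3.7913 or z = 4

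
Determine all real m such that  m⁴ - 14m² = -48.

Let u = m². The equation becomes u² - 14u + 48 = 0.
Factor: (u - 8)(u - 6) = 0, so u = 8 or u = 6.
m² = 8 gives m = ±2·√(2) ≈ ±2.8284.
m² = 6 gives m = ±√(6) ≈ ±2.4495.

m = -2.8284 or m = -2.4495 or m = 2.4495 or m = 2.8284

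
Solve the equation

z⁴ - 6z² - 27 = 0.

z = -3 or z = 3

Let u = z². The equation becomes u² - 6u - 27 = 0.
Factor: (u - 9)(u + 3) = 0, so u = 9 or u = -3.
z² = 9 gives z = ±3.
z² = -3 < 0 has no real solution.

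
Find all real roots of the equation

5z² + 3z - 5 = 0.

z = -1.344 or z = 0.744

Discriminant: (3)² − 4·5·(-5) = 109.
Quadratic formula: z = (-3 ± √109) / 10.
So z = -3/10 + √(109)/10 ≈ 0.744 or z = -√(109)/10 - 3/10 ≈ -1.344.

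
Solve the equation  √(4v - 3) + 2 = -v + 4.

Isolate the radical: √(4v - 3) = -v + 2.
Square both sides: 4v - 3 = (-v + 2)².
Expand and rearrange: v² - 8v + 7 = 0.
Solving gives v = 7 or v = 1.
Check each candidate in the original equation:
  v = 7: √(25) = 5, while -v + 2 = -5 — extraneous.
  v = 1: √(1) = 1, while -v + 2 = 1 — valid.

v = 1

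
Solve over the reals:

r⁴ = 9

r = -1.7321 or r = 1.7321

Let u = r². The equation becomes u² - 9 = 0.
Factor: (u + 3)(u - 3) = 0, so u = -3 or u = 3.
r² = -3 < 0 has no real solution.
r² = 3 gives r = ±√(3) ≈ ±1.7321.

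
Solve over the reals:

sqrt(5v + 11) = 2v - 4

Square both sides: 5v + 11 = (2v - 4)^2.
Expand and rearrange: 4v^2 - 21v + 5 = 0.
Solving gives v = 5 or v = 0.25.
Check each candidate in the original equation:
  v = 5: sqrt(36) = 6, while 2v - 4 = 6 — valid.
  v = 0.25: sqrt(12.25) = 3.5, while 2v - 4 = -3.5 — extraneous.

v = 5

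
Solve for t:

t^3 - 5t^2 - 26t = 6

Rearrange: t^3 - 5t^2 - 26t - 6 = 0.
Possible rational roots are divisors of -6. Testing t = -3 gives 0, so (t + 3) is a factor.
Divide: t^3 - 5t^2 - 26t - 6 = (t + 3)(t^2 - 8t - 2).
Apply the quadratic formula to t^2 - 8t - 2 = 0: t = (8 +/- sqrt(72))/2, i.e. t ~= 8.2426 or t ~= -0.2426.

t = -3 or t = -0.2426 or t = 8.2426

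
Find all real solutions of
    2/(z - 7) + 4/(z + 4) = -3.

z = -5.409 or z = 6.409

Multiply both sides by (z - 7)(z + 4):
2(z + 4) + 4(z - 7) = -3(z - 7)(z + 4).
Expand and collect terms: -3z² + 3z + 104 = 0.
By the quadratic formula, z = (-3 ± √1257) / -6, so z ≈ -5.409 or z ≈ 6.409.
Neither value makes a denominator zero (z ≠ 7, z ≠ -4), so both are valid.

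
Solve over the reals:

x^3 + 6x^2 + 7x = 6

x = -3.5616 or x = -3 or x = 0.5616

Rearrange: x^3 + 6x^2 + 7x - 6 = 0.
Possible rational roots are divisors of -6. Testing x = -3 gives 0, so (x + 3) is a factor.
Divide: x^3 + 6x^2 + 7x - 6 = (x + 3)(x^2 + 3x - 2).
Apply the quadratic formula to x^2 + 3x - 2 = 0: x = (-3 +/- sqrt(17))/2, i.e. x ~= 0.5616 or x ~= -3.5616.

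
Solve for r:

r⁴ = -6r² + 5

r = -0.8612 or r = 0.8612

Let u = r². The equation becomes u² + 6u - 5 = 0.
By the quadratic formula, u = -3 + √(14) or u = -√(14) - 3.
r² = -3 + √(14) gives r = ±√(-3 + √(14)) ≈ ±0.8612.
r² = -√(14) - 3 < 0 has no real solution.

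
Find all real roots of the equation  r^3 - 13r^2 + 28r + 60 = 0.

r = -1.2915 or r = 5 or r = 9.2915

Possible rational roots are divisors of 60. Testing r = 5 gives 0, so (r - 5) is a factor.
Divide: r^3 - 13r^2 + 28r + 60 = (r - 5)(r^2 - 8r - 12).
Apply the quadratic formula to r^2 - 8r - 12 = 0: r = (8 +/- sqrt(112))/2, i.e. r ~= 9.2915 or r ~= -1.2915.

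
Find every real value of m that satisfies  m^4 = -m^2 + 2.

Let u = m^2. The equation becomes u^2 + u - 2 = 0.
Factor: (u + 2)(u - 1) = 0, so u = -2 or u = 1.
m^2 = -2 < 0 has no real solution.
m^2 = 1 gives m = +/-1.

m = -1 or m = 1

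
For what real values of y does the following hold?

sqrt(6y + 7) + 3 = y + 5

Isolate the radical: sqrt(6y + 7) = y + 2.
Square both sides: 6y + 7 = (y + 2)^2.
Expand and rearrange: y^2 - 2y - 3 = 0.
Solving gives y = 3 or y = -1.
Check each candidate in the original equation:
  y = 3: sqrt(25) = 5, while y + 2 = 5 — valid.
  y = -1: sqrt(1) = 1, while y + 2 = 1 — valid.

y = -1 or y = 3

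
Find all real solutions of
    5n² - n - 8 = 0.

n = -1.1689 or n = 1.3689

Discriminant: (-1)² − 4·5·(-8) = 161.
Quadratic formula: n = (1 ± √161) / 10.
So n = 1/10 + √(161)/10 ≈ 1.3689 or n = 1/10 - √(161)/10 ≈ -1.1689.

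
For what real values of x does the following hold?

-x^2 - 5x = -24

Bring every term to one side: -x^2 - 5x + 24 = 0.
Factor: -1(x + 8)(x - 3) = 0.
So x = -8 or x = 3.

x = -8 or x = 3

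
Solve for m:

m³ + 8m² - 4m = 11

m = -8.3218 or m = -1 or m = 1.3218

Rearrange: m³ + 8m² - 4m - 11 = 0.
Possible rational roots are divisors of -11. Testing m = -1 gives 0, so (m + 1) is a factor.
Divide: m³ + 8m² - 4m - 11 = (m + 1)(m² + 7m - 11).
Apply the quadratic formula to m² + 7m - 11 = 0: m = (-7 ± √93)/2, i.e. m ≈ 1.3218 or m ≈ -8.3218.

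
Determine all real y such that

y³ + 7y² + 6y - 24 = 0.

y = -4.3723 or y = -4 or y = 1.3723

Possible rational roots are divisors of -24. Testing y = -4 gives 0, so (y + 4) is a factor.
Divide: y³ + 7y² + 6y - 24 = (y + 4)(y² + 3y - 6).
Apply the quadratic formula to y² + 3y - 6 = 0: y = (-3 ± √33)/2, i.e. y ≈ 1.3723 or y ≈ -4.3723.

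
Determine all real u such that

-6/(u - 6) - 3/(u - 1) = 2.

u = -1.5 or u = 4

Multiply both sides by (u - 6)(u - 1):
-6(u - 1) - 3(u - 6) = 2(u - 6)(u - 1).
Expand and collect terms: 2u² - 5u - 12 = 0.
Factor or apply the quadratic formula: u = 4 or u = -1.5.
Neither value makes a denominator zero (u ≠ 6, u ≠ 1), so both are valid.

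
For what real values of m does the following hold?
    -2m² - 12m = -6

m = -6.4641 or m = 0.4641

Rearrange to standard form: -2m² - 12m + 6 = 0.
Discriminant: (-12)² − 4·(-2)·6 = 192.
Quadratic formula: m = (12 ± √192) / (-4).
So m = -2·√(3) - 3 ≈ -6.4641 or m = -3 + 2·√(3) ≈ 0.4641.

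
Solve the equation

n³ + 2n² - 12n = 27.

Rearrange: n³ + 2n² - 12n - 27 = 0.
Possible rational roots are divisors of -27. Testing n = -3 gives 0, so (n + 3) is a factor.
Divide: n³ + 2n² - 12n - 27 = (n + 3)(n² - n - 9).
Apply the quadratic formula to n² - n - 9 = 0: n = (1 ± √37)/2, i.e. n ≈ 3.5414 or n ≈ -2.5414.

n = -3 or n = -2.5414 or n = 3.5414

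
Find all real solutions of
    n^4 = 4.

Let u = n^2. The equation becomes u^2 - 4 = 0.
Factor: (u + 2)(u - 2) = 0, so u = -2 or u = 2.
n^2 = -2 < 0 has no real solution.
n^2 = 2 gives n = +/-sqrt(2) ~= +/-1.4142.

n = -1.4142 or n = 1.4142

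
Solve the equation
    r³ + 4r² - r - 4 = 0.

r = -4 or r = -1 or r = 1

Possible rational roots are divisors of -4. Testing r = -4 gives 0, so (r + 4) is a factor.
Divide: r³ + 4r² - r - 4 = (r + 4)(r² - 1).
Factor the quadratic: r = 1 or r = -1.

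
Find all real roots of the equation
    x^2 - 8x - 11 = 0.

x = -1.1962 or x = 9.1962

Discriminant: (-8)^2 - 4*1*(-11) = 108.
Quadratic formula: x = (8 +/- sqrt(108)) / 2.
So x = 4 + 3*sqrt(3) ~= 9.1962 or x = 4 - 3*sqrt(3) ~= -1.1962.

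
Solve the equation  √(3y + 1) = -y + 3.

y = 1

Square both sides: 3y + 1 = (-y + 3)².
Expand and rearrange: y² - 9y + 8 = 0.
Solving gives y = 8 or y = 1.
Check each candidate in the original equation:
  y = 8: √(25) = 5, while -y + 3 = -5 — extraneous.
  y = 1: √(4) = 2, while -y + 3 = 2 — valid.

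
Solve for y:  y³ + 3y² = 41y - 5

y = -8.1231 or y = 0.1231 or y = 5

Rearrange: y³ + 3y² - 41y + 5 = 0.
Possible rational roots are divisors of 5. Testing y = 5 gives 0, so (y - 5) is a factor.
Divide: y³ + 3y² - 41y + 5 = (y - 5)(y² + 8y - 1).
Apply the quadratic formula to y² + 8y - 1 = 0: y = (-8 ± √68)/2, i.e. y ≈ 0.1231 or y ≈ -8.1231.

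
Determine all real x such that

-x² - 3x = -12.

x = -5.2749 or x = 2.2749

Rearrange to standard form: -x² - 3x + 12 = 0.
Discriminant: (-3)² − 4·(-1)·12 = 57.
Quadratic formula: x = (3 ± √57) / (-2).
So x = -√(57)/2 - 3/2 ≈ -5.2749 or x = -3/2 + √(57)/2 ≈ 2.2749.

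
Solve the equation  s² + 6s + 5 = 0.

Factor: (s + 5)(s + 1) = 0.
So s = -5 or s = -1.

s = -5 or s = -1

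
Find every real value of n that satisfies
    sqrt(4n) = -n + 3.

Square both sides: 4n = (-n + 3)^2.
Expand and rearrange: n^2 - 10n + 9 = 0.
Solving gives n = 9 or n = 1.
Check each candidate in the original equation:
  n = 9: sqrt(36) = 6, while -n + 3 = -6 — extraneous.
  n = 1: sqrt(4) = 2, while -n + 3 = 2 — valid.

n = 1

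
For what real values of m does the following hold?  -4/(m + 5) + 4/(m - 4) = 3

m = -6.1789 or m = 5.1789

Multiply both sides by (m + 5)(m - 4):
-4(m - 4) + 4(m + 5) = 3(m + 5)(m - 4).
Expand and collect terms: 3m^2 + 3m - 96 = 0.
By the quadratic formula, m = (-3 +/- sqrt(1161)) / 6, so m ~= 5.1789 or m ~= -6.1789.
Neither value makes a denominator zero (m != -5, m != 4), so both are valid.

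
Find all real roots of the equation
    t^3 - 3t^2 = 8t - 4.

Rearrange: t^3 - 3t^2 - 8t + 4 = 0.
Possible rational roots are divisors of 4. Testing t = -2 gives 0, so (t + 2) is a factor.
Divide: t^3 - 3t^2 - 8t + 4 = (t + 2)(t^2 - 5t + 2).
Apply the quadratic formula to t^2 - 5t + 2 = 0: t = (5 +/- sqrt(17))/2, i.e. t ~= 4.5616 or t ~= 0.4384.

t = -2 or t = 0.4384 or t = 4.5616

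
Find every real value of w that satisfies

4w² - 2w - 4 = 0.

w = -0.7808 or w = 1.2808

Discriminant: (-2)² − 4·4·(-4) = 68.
Quadratic formula: w = (2 ± √68) / 8.
So w = 1/4 + √(17)/4 ≈ 1.2808 or w = 1/4 - √(17)/4 ≈ -0.7808.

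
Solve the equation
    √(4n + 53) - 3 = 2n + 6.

n = -1

Isolate the radical: √(4n + 53) = 2n + 9.
Square both sides: 4n + 53 = (2n + 9)².
Expand and rearrange: 4n² + 32n + 28 = 0.
Solving gives n = -1 or n = -7.
Check each candidate in the original equation:
  n = -1: √(49) = 7, while 2n + 9 = 7 — valid.
  n = -7: √(25) = 5, while 2n + 9 = -5 — extraneous.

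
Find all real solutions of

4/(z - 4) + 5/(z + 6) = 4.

z = -4.8766 or z = 5.1266

Multiply both sides by (z - 4)(z + 6):
4(z + 6) + 5(z - 4) = 4(z - 4)(z + 6).
Expand and collect terms: 4z² - z - 100 = 0.
By the quadratic formula, z = (1 ± √1601) / 8, so z ≈ 5.1266 or z ≈ -4.8766.
Neither value makes a denominator zero (z ≠ 4, z ≠ -6), so both are valid.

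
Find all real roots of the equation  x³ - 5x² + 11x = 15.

x = 3

Rearrange: x³ - 5x² + 11x - 15 = 0.
Possible rational roots are divisors of -15. Testing x = 3 gives 0, so (x - 3) is a factor.
Divide: x³ - 5x² + 11x - 15 = (x - 3)(x² - 2x + 5).
The quadratic x² - 2x + 5 has discriminant -16 < 0, so no further real roots.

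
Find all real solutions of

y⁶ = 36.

Let u = y³. The equation becomes u² - 36 = 0.
Factor: (u + 6)(u - 6) = 0, so u = -6 or u = 6.
y³ = -6 gives y = -∛(6) ≈ -1.8171.
y³ = 6 gives y = ∛(6) ≈ 1.8171.

y = -1.8171 or y = 1.8171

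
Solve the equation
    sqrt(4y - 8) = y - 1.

Square both sides: 4y - 8 = (y - 1)^2.
Expand and rearrange: y^2 - 6y + 9 = 0.
This gives the repeated root y = 3.
Check in the original equation:
  y = 3: sqrt(4) = 2, while y - 1 = 2 — valid.

y = 3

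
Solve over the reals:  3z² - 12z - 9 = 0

z = -0.6458 or z = 4.6458

Discriminant: (-12)² − 4·3·(-9) = 252.
Quadratic formula: z = (12 ± √252) / 6.
So z = 2 + √(7) ≈ 4.6458 or z = 2 - √(7) ≈ -0.6458.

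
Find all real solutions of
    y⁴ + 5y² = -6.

No real solutions.

Let u = y². The equation becomes u² + 5u + 6 = 0.
Factor: (u + 3)(u + 2) = 0, so u = -3 or u = -2.
y² = -3 < 0 has no real solution.
y² = -2 < 0 has no real solution.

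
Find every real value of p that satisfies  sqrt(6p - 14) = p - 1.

p = 3 or p = 5

Square both sides: 6p - 14 = (p - 1)^2.
Expand and rearrange: p^2 - 8p + 15 = 0.
Solving gives p = 5 or p = 3.
Check each candidate in the original equation:
  p = 5: sqrt(16) = 4, while p - 1 = 4 — valid.
  p = 3: sqrt(4) = 2, while p - 1 = 2 — valid.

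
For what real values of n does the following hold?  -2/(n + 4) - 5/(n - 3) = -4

Multiply both sides by (n + 4)(n - 3):
-2(n - 3) - 5(n + 4) = -4(n + 4)(n - 3).
Expand and collect terms: -4n² + 3n + 62 = 0.
By the quadratic formula, n = (-3 ± √1001) / -8, so n ≈ -3.5798 or n ≈ 4.3298.
Neither value makes a denominator zero (n ≠ -4, n ≠ 3), so both are valid.

n = -3.5798 or n = 4.3298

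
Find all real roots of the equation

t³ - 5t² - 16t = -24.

t = -3 or t = 1.1716 or t = 6.8284

Rearrange: t³ - 5t² - 16t + 24 = 0.
Possible rational roots are divisors of 24. Testing t = -3 gives 0, so (t + 3) is a factor.
Divide: t³ - 5t² - 16t + 24 = (t + 3)(t² - 8t + 8).
Apply the quadratic formula to t² - 8t + 8 = 0: t = (8 ± √32)/2, i.e. t ≈ 6.8284 or t ≈ 1.1716.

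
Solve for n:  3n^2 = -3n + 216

Bring every term to one side: 3n^2 + 3n - 216 = 0.
Factor: 3(n - 8)(n + 9) = 0.
So n = 8 or n = -9.

n = -9 or n = 8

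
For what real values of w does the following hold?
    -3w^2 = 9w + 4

Rearrange to standard form: -3w^2 - 9w - 4 = 0.
Discriminant: (-9)^2 - 4*(-3)*(-4) = 33.
Quadratic formula: w = (9 +/- sqrt(33)) / (-6).
So w = -3/2 - sqrt(33)/6 ~= -2.4574 or w = -3/2 + sqrt(33)/6 ~= -0.5426.

w = -2.4574 or w = -0.5426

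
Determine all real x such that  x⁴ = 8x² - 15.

Let u = x². The equation becomes u² - 8u + 15 = 0.
Factor: (u - 3)(u - 5) = 0, so u = 3 or u = 5.
x² = 3 gives x = ±√(3) ≈ ±1.7321.
x² = 5 gives x = ±√(5) ≈ ±2.2361.

x = -2.2361 or x = -1.7321 or x = 1.7321 or x = 2.2361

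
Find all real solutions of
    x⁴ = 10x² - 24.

x = -2.4495 or x = -2 or x = 2 or x = 2.4495

Let u = x². The equation becomes u² - 10u + 24 = 0.
Factor: (u - 4)(u - 6) = 0, so u = 4 or u = 6.
x² = 4 gives x = ±2.
x² = 6 gives x = ±√(6) ≈ ±2.4495.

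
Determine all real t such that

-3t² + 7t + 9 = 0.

t = -0.9217 or t = 3.255

Discriminant: (7)² − 4·(-3)·9 = 157.
Quadratic formula: t = (-7 ± √157) / (-6).
So t = 7/6 - √(157)/6 ≈ -0.9217 or t = 7/6 + √(157)/6 ≈ 3.255.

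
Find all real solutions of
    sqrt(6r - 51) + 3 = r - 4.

r = 10

Isolate the radical: sqrt(6r - 51) = r - 7.
Square both sides: 6r - 51 = (r - 7)^2.
Expand and rearrange: r^2 - 20r + 100 = 0.
This gives the repeated root r = 10.
Check in the original equation:
  r = 10: sqrt(9) = 3, while r - 7 = 3 — valid.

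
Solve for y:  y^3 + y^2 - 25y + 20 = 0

Possible rational roots are divisors of 20. Testing y = 4 gives 0, so (y - 4) is a factor.
Divide: y^3 + y^2 - 25y + 20 = (y - 4)(y^2 + 5y - 5).
Apply the quadratic formula to y^2 + 5y - 5 = 0: y = (-5 +/- sqrt(45))/2, i.e. y ~= 0.8541 or y ~= -5.8541.

y = -5.8541 or y = 0.8541 or y = 4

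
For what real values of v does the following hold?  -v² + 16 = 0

Factor: -1(v - 4)(v + 4) = 0.
So v = 4 or v = -4.

v = -4 or v = 4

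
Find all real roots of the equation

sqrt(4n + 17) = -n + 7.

Square both sides: 4n + 17 = (-n + 7)^2.
Expand and rearrange: n^2 - 18n + 32 = 0.
Solving gives n = 16 or n = 2.
Check each candidate in the original equation:
  n = 16: sqrt(81) = 9, while -n + 7 = -9 — extraneous.
  n = 2: sqrt(25) = 5, while -n + 7 = 5 — valid.

n = 2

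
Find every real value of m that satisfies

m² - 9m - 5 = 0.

m = -0.5249 or m = 9.5249

Discriminant: (-9)² − 4·1·(-5) = 101.
Quadratic formula: m = (9 ± √101) / 2.
So m = 9/2 + √(101)/2 ≈ 9.5249 or m = 9/2 - √(101)/2 ≈ -0.5249.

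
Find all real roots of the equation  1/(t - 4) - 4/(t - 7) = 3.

t = 5

Multiply both sides by (t - 4)(t - 7):
(t - 7) - 4(t - 4) = 3(t - 4)(t - 7).
Expand and collect terms: 3t² - 30t + 75 = 0.
This has the repeated root t = 5.
Neither value makes a denominator zero (t ≠ 4, t ≠ 7), so both are valid.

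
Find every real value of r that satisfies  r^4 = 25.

Let u = r^2. The equation becomes u^2 - 25 = 0.
Factor: (u - 5)(u + 5) = 0, so u = 5 or u = -5.
r^2 = 5 gives r = +/-sqrt(5) ~= +/-2.2361.
r^2 = -5 < 0 has no real solution.

r = -2.2361 or r = 2.2361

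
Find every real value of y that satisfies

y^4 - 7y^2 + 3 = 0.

Let u = y^2. The equation becomes u^2 - 7u + 3 = 0.
By the quadratic formula, u = sqrt(37)/2 + 7/2 or u = 7/2 - sqrt(37)/2.
y^2 = sqrt(37)/2 + 7/2 gives y = +/-sqrt(sqrt(37)/2 + 7/2) ~= +/-2.5576.
y^2 = 7/2 - sqrt(37)/2 gives y = +/-sqrt(7/2 - sqrt(37)/2) ~= +/-0.6772.

y = -2.5576 or y = -0.6772 or y = 0.6772 or y = 2.5576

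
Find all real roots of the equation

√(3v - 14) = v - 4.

v = 5 or v = 6

Square both sides: 3v - 14 = (v - 4)².
Expand and rearrange: v² - 11v + 30 = 0.
Solving gives v = 6 or v = 5.
Check each candidate in the original equation:
  v = 6: √(4) = 2, while v - 4 = 2 — valid.
  v = 5: √(1) = 1, while v - 4 = 1 — valid.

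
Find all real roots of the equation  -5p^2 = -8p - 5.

p = -0.4806 or p = 2.0806

Rearrange to standard form: -5p^2 + 8p + 5 = 0.
Discriminant: (8)^2 - 4*(-5)*5 = 164.
Quadratic formula: p = (-8 +/- sqrt(164)) / (-10).
So p = 4/5 - sqrt(41)/5 ~= -0.4806 or p = 4/5 + sqrt(41)/5 ~= 2.0806.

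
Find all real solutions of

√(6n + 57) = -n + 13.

n = 4

Square both sides: 6n + 57 = (-n + 13)².
Expand and rearrange: n² - 32n + 112 = 0.
Solving gives n = 28 or n = 4.
Check each candidate in the original equation:
  n = 28: √(225) = 15, while -n + 13 = -15 — extraneous.
  n = 4: √(81) = 9, while -n + 13 = 9 — valid.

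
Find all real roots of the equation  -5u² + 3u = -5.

u = -0.744 or u = 1.344

Rearrange to standard form: -5u² + 3u + 5 = 0.
Discriminant: (3)² − 4·(-5)·5 = 109.
Quadratic formula: u = (-3 ± √109) / (-10).
So u = 3/10 - √(109)/10 ≈ -0.744 or u = 3/10 + √(109)/10 ≈ 1.344.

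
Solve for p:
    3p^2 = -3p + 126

p = -7 or p = 6

Bring every term to one side: 3p^2 + 3p - 126 = 0.
Factor: 3(p - 6)(p + 7) = 0.
So p = 6 or p = -7.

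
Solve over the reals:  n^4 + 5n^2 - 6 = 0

n = -1 or n = 1

Let u = n^2. The equation becomes u^2 + 5u - 6 = 0.
Factor: (u + 6)(u - 1) = 0, so u = -6 or u = 1.
n^2 = -6 < 0 has no real solution.
n^2 = 1 gives n = +/-1.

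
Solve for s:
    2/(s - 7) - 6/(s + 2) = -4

s = -0.3912 or s = 6.3912

Multiply both sides by (s - 7)(s + 2):
2(s + 2) - 6(s - 7) = -4(s - 7)(s + 2).
Expand and collect terms: -4s² + 24s + 10 = 0.
By the quadratic formula, s = (-24 ± √736) / -8, so s ≈ -0.3912 or s ≈ 6.3912.
Neither value makes a denominator zero (s ≠ 7, s ≠ -2), so both are valid.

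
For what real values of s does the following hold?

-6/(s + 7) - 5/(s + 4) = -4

s = -6.0655 or s = -2.1845

Multiply both sides by (s + 7)(s + 4):
-6(s + 4) - 5(s + 7) = -4(s + 7)(s + 4).
Expand and collect terms: -4s² - 33s - 53 = 0.
By the quadratic formula, s = (33 ± √241) / -8, so s ≈ -6.0655 or s ≈ -2.1845.
Neither value makes a denominator zero (s ≠ -7, s ≠ -4), so both are valid.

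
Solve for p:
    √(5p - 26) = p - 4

Square both sides: 5p - 26 = (p - 4)².
Expand and rearrange: p² - 13p + 42 = 0.
Solving gives p = 7 or p = 6.
Check each candidate in the original equation:
  p = 7: √(9) = 3, while p - 4 = 3 — valid.
  p = 6: √(4) = 2, while p - 4 = 2 — valid.

p = 6 or p = 7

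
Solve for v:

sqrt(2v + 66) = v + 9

Square both sides: 2v + 66 = (v + 9)^2.
Expand and rearrange: v^2 + 16v + 15 = 0.
Solving gives v = -1 or v = -15.
Check each candidate in the original equation:
  v = -1: sqrt(64) = 8, while v + 9 = 8 — valid.
  v = -15: sqrt(36) = 6, while v + 9 = -6 — extraneous.

v = -1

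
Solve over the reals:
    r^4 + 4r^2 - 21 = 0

Let u = r^2. The equation becomes u^2 + 4u - 21 = 0.
Factor: (u - 3)(u + 7) = 0, so u = 3 or u = -7.
r^2 = 3 gives r = +/-sqrt(3) ~= +/-1.7321.
r^2 = -7 < 0 has no real solution.

r = -1.7321 or r = 1.7321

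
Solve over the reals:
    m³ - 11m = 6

m = -3 or m = -0.5616 or m = 3.5616

Rearrange: m³ - 11m - 6 = 0.
Possible rational roots are divisors of -6. Testing m = -3 gives 0, so (m + 3) is a factor.
Divide: m³ - 11m - 6 = (m + 3)(m² - 3m - 2).
Apply the quadratic formula to m² - 3m - 2 = 0: m = (3 ± √17)/2, i.e. m ≈ 3.5616 or m ≈ -0.5616.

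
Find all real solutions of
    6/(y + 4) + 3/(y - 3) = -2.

y = -7.5 or y = 2

Multiply both sides by (y + 4)(y - 3):
6(y - 3) + 3(y + 4) = -2(y + 4)(y - 3).
Expand and collect terms: -2y^2 - 11y + 30 = 0.
Factor or apply the quadratic formula: y = -7.5 or y = 2.
Neither value makes a denominator zero (y != -4, y != 3), so both are valid.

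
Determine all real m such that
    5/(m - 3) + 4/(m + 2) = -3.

m = -3.7689 or m = 1.7689

Multiply both sides by (m - 3)(m + 2):
5(m + 2) + 4(m - 3) = -3(m - 3)(m + 2).
Expand and collect terms: -3m² - 6m + 20 = 0.
By the quadratic formula, m = (6 ± √276) / -6, so m ≈ -3.7689 or m ≈ 1.7689.
Neither value makes a denominator zero (m ≠ 3, m ≠ -2), so both are valid.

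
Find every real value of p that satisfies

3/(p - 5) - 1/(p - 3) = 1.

Multiply both sides by (p - 5)(p - 3):
3(p - 3) - (p - 5) = (p - 5)(p - 3).
Expand and collect terms: p² - 10p + 19 = 0.
By the quadratic formula, p = (10 ± √24) / 2, so p ≈ 7.4495 or p ≈ 2.5505.
Neither value makes a denominator zero (p ≠ 5, p ≠ 3), so both are valid.

p = 2.5505 or p = 7.4495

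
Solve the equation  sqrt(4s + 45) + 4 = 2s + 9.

s = 1

Isolate the radical: sqrt(4s + 45) = 2s + 5.
Square both sides: 4s + 45 = (2s + 5)^2.
Expand and rearrange: 4s^2 + 16s - 20 = 0.
Solving gives s = 1 or s = -5.
Check each candidate in the original equation:
  s = 1: sqrt(49) = 7, while 2s + 5 = 7 — valid.
  s = -5: sqrt(25) = 5, while 2s + 5 = -5 — extraneous.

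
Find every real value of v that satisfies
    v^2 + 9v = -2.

Rearrange to standard form: v^2 + 9v + 2 = 0.
Discriminant: (9)^2 - 4*1*2 = 73.
Quadratic formula: v = (-9 +/- sqrt(73)) / 2.
So v = -9/2 + sqrt(73)/2 ~= -0.228 or v = -9/2 - sqrt(73)/2 ~= -8.772.

v = -8.772 or v = -0.228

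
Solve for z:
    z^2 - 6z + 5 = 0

Factor: (z - 1)(z - 5) = 0.
So z = 1 or z = 5.

z = 1 or z = 5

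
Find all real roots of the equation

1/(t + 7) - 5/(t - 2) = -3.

t = -7.2826 or t = 3.6159

Multiply both sides by (t + 7)(t - 2):
(t - 2) - 5(t + 7) = -3(t + 7)(t - 2).
Expand and collect terms: -3t^2 - 11t + 79 = 0.
By the quadratic formula, t = (11 +/- sqrt(1069)) / -6, so t ~= -7.2826 or t ~= 3.6159.
Neither value makes a denominator zero (t != -7, t != 2), so both are valid.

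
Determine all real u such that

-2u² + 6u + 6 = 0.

u = -0.7913 or u = 3.7913

Discriminant: (6)² − 4·(-2)·6 = 84.
Quadratic formula: u = (-6 ± √84) / (-4).
So u = 3/2 - √(21)/2 ≈ -0.7913 or u = 3/2 + √(21)/2 ≈ 3.7913.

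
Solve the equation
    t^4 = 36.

t = -2.4495 or t = 2.4495

Let u = t^2. The equation becomes u^2 - 36 = 0.
Factor: (u + 6)(u - 6) = 0, so u = -6 or u = 6.
t^2 = -6 < 0 has no real solution.
t^2 = 6 gives t = +/-sqrt(6) ~= +/-2.4495.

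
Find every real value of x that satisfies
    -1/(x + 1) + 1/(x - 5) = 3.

Multiply both sides by (x + 1)(x - 5):
-(x - 5) + (x + 1) = 3(x + 1)(x - 5).
Expand and collect terms: 3x^2 - 12x - 21 = 0.
By the quadratic formula, x = (12 +/- sqrt(396)) / 6, so x ~= 5.3166 or x ~= -1.3166.
Neither value makes a denominator zero (x != -1, x != 5), so both are valid.

x = -1.3166 or x = 5.3166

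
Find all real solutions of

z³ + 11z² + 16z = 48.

Rearrange: z³ + 11z² + 16z - 48 = 0.
Possible rational roots are divisors of -48. Testing z = -4 gives 0, so (z + 4) is a factor.
Divide: z³ + 11z² + 16z - 48 = (z + 4)(z² + 7z - 12).
Apply the quadratic formula to z² + 7z - 12 = 0: z = (-7 ± √97)/2, i.e. z ≈ 1.4244 or z ≈ -8.4244.

z = -8.4244 or z = -4 or z = 1.4244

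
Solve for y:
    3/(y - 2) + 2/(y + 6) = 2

Multiply both sides by (y - 2)(y + 6):
3(y + 6) + 2(y - 2) = 2(y - 2)(y + 6).
Expand and collect terms: 2y² + 3y - 38 = 0.
By the quadratic formula, y = (-3 ± √313) / 4, so y ≈ 3.673 or y ≈ -5.173.
Neither value makes a denominator zero (y ≠ 2, y ≠ -6), so both are valid.

y = -5.173 or y = 3.673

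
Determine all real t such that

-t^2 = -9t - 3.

t = -0.3218 or t = 9.3218

Rearrange to standard form: -t^2 + 9t + 3 = 0.
Discriminant: (9)^2 - 4*(-1)*3 = 93.
Quadratic formula: t = (-9 +/- sqrt(93)) / (-2).
So t = 9/2 - sqrt(93)/2 ~= -0.3218 or t = 9/2 + sqrt(93)/2 ~= 9.3218.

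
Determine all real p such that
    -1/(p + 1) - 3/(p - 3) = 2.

Multiply both sides by (p + 1)(p - 3):
-(p - 3) - 3(p + 1) = 2(p + 1)(p - 3).
Expand and collect terms: 2p² - 6 = 0.
By the quadratic formula, p = (0 ± √48) / 4, so p ≈ 1.7321 or p ≈ -1.7321.
Neither value makes a denominator zero (p ≠ -1, p ≠ 3), so both are valid.

p = -1.7321 or p = 1.7321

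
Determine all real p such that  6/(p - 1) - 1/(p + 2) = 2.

Multiply both sides by (p - 1)(p + 2):
6(p + 2) - (p - 1) = 2(p - 1)(p + 2).
Expand and collect terms: 2p^2 - 3p - 17 = 0.
By the quadratic formula, p = (3 +/- sqrt(145)) / 4, so p ~= 3.7604 or p ~= -2.2604.
Neither value makes a denominator zero (p != 1, p != -2), so both are valid.

p = -2.2604 or p = 3.7604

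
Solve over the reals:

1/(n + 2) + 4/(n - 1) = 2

Multiply both sides by (n + 2)(n - 1):
(n - 1) + 4(n + 2) = 2(n + 2)(n - 1).
Expand and collect terms: 2n² - 3n - 11 = 0.
By the quadratic formula, n = (3 ± √97) / 4, so n ≈ 3.2122 or n ≈ -1.7122.
Neither value makes a denominator zero (n ≠ -2, n ≠ 1), so both are valid.

n = -1.7122 or n = 3.2122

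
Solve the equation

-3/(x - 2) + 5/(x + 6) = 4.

x = -4.5895 or x = 1.0895

Multiply both sides by (x - 2)(x + 6):
-3(x + 6) + 5(x - 2) = 4(x - 2)(x + 6).
Expand and collect terms: 4x² + 14x - 20 = 0.
By the quadratic formula, x = (-14 ± √516) / 8, so x ≈ 1.0895 or x ≈ -4.5895.
Neither value makes a denominator zero (x ≠ 2, x ≠ -6), so both are valid.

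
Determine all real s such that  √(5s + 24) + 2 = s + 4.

s = 5

Isolate the radical: √(5s + 24) = s + 2.
Square both sides: 5s + 24 = (s + 2)².
Expand and rearrange: s² - s - 20 = 0.
Solving gives s = 5 or s = -4.
Check each candidate in the original equation:
  s = 5: √(49) = 7, while s + 2 = 7 — valid.
  s = -4: √(4) = 2, while s + 2 = -2 — extraneous.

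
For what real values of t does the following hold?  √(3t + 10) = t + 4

Square both sides: 3t + 10 = (t + 4)².
Expand and rearrange: t² + 5t + 6 = 0.
Solving gives t = -2 or t = -3.
Check each candidate in the original equation:
  t = -2: √(4) = 2, while t + 4 = 2 — valid.
  t = -3: √(1) = 1, while t + 4 = 1 — valid.

t = -3 or t = -2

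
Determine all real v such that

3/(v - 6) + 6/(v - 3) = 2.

Multiply both sides by (v - 6)(v - 3):
3(v - 3) + 6(v - 6) = 2(v - 6)(v - 3).
Expand and collect terms: 2v^2 - 27v + 81 = 0.
Factor or apply the quadratic formula: v = 9 or v = 4.5.
Neither value makes a denominator zero (v != 6, v != 3), so both are valid.

v = 4.5 or v = 9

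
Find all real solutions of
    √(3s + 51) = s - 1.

s = 10

Square both sides: 3s + 51 = (s - 1)².
Expand and rearrange: s² - 5s - 50 = 0.
Solving gives s = 10 or s = -5.
Check each candidate in the original equation:
  s = 10: √(81) = 9, while s - 1 = 9 — valid.
  s = -5: √(36) = 6, while s - 1 = -6 — extraneous.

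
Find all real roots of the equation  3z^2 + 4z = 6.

z = -2.2301 or z = 0.8968

Rearrange to standard form: 3z^2 + 4z - 6 = 0.
Discriminant: (4)^2 - 4*3*(-6) = 88.
Quadratic formula: z = (-4 +/- sqrt(88)) / 6.
So z = -2/3 + sqrt(22)/3 ~= 0.8968 or z = -sqrt(22)/3 - 2/3 ~= -2.2301.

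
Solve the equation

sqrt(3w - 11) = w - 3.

w = 4 or w = 5

Square both sides: 3w - 11 = (w - 3)^2.
Expand and rearrange: w^2 - 9w + 20 = 0.
Solving gives w = 5 or w = 4.
Check each candidate in the original equation:
  w = 5: sqrt(4) = 2, while w - 3 = 2 — valid.
  w = 4: sqrt(1) = 1, while w - 3 = 1 — valid.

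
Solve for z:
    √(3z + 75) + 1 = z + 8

Isolate the radical: √(3z + 75) = z + 7.
Square both sides: 3z + 75 = (z + 7)².
Expand and rearrange: z² + 11z - 26 = 0.
Solving gives z = 2 or z = -13.
Check each candidate in the original equation:
  z = 2: √(81) = 9, while z + 7 = 9 — valid.
  z = -13: √(36) = 6, while z + 7 = -6 — extraneous.

z = 2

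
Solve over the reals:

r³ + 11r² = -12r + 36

r = -9.2915 or r = -3 or r = 1.2915

Rearrange: r³ + 11r² + 12r - 36 = 0.
Possible rational roots are divisors of -36. Testing r = -3 gives 0, so (r + 3) is a factor.
Divide: r³ + 11r² + 12r - 36 = (r + 3)(r² + 8r - 12).
Apply the quadratic formula to r² + 8r - 12 = 0: r = (-8 ± √112)/2, i.e. r ≈ 1.2915 or r ≈ -9.2915.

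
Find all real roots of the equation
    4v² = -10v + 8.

Rearrange to standard form: 4v² + 10v - 8 = 0.
Discriminant: (10)² − 4·4·(-8) = 228.
Quadratic formula: v = (-10 ± √228) / 8.
So v = -5/4 + √(57)/4 ≈ 0.6375 or v = -√(57)/4 - 5/4 ≈ -3.1375.

v = -3.1375 or v = 0.6375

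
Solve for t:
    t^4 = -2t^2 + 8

t = -1.4142 or t = 1.4142

Let u = t^2. The equation becomes u^2 + 2u - 8 = 0.
Factor: (u + 4)(u - 2) = 0, so u = -4 or u = 2.
t^2 = -4 < 0 has no real solution.
t^2 = 2 gives t = +/-sqrt(2) ~= +/-1.4142.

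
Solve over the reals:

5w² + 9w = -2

Rearrange to standard form: 5w² + 9w + 2 = 0.
Discriminant: (9)² − 4·5·2 = 41.
Quadratic formula: w = (-9 ± √41) / 10.
So w = -9/10 + √(41)/10 ≈ -0.2597 or w = -9/10 - √(41)/10 ≈ -1.5403.

w = -1.5403 or w = -0.2597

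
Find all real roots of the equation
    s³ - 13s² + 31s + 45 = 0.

Possible rational roots are divisors of 45. Testing s = 5 gives 0, so (s - 5) is a factor.
Divide: s³ - 13s² + 31s + 45 = (s - 5)(s² - 8s - 9).
Factor the quadratic: s = 9 or s = -1.

s = -1 or s = 5 or s = 9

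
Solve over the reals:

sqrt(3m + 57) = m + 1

Square both sides: 3m + 57 = (m + 1)^2.
Expand and rearrange: m^2 - m - 56 = 0.
Solving gives m = 8 or m = -7.
Check each candidate in the original equation:
  m = 8: sqrt(81) = 9, while m + 1 = 9 — valid.
  m = -7: sqrt(36) = 6, while m + 1 = -6 — extraneous.

m = 8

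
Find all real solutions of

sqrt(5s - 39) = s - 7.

Square both sides: 5s - 39 = (s - 7)^2.
Expand and rearrange: s^2 - 19s + 88 = 0.
Solving gives s = 11 or s = 8.
Check each candidate in the original equation:
  s = 11: sqrt(16) = 4, while s - 7 = 4 — valid.
  s = 8: sqrt(1) = 1, while s - 7 = 1 — valid.

s = 8 or s = 11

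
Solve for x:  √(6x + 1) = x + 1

x = 0 or x = 4

Square both sides: 6x + 1 = (x + 1)².
Expand and rearrange: x² - 4x = 0.
Solving gives x = 4 or x = 0.
Check each candidate in the original equation:
  x = 4: √(25) = 5, while x + 1 = 5 — valid.
  x = 0: √(1) = 1, while x + 1 = 1 — valid.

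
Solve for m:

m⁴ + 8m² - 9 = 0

Let u = m². The equation becomes u² + 8u - 9 = 0.
Factor: (u - 1)(u + 9) = 0, so u = 1 or u = -9.
m² = 1 gives m = ±1.
m² = -9 < 0 has no real solution.

m = -1 or m = 1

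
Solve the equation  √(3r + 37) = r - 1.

r = 9

Square both sides: 3r + 37 = (r - 1)².
Expand and rearrange: r² - 5r - 36 = 0.
Solving gives r = 9 or r = -4.
Check each candidate in the original equation:
  r = 9: √(64) = 8, while r - 1 = 8 — valid.
  r = -4: √(25) = 5, while r - 1 = -5 — extraneous.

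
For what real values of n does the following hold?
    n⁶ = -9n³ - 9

n = -1.9878 or n = -1.0464

Let u = n³. The equation becomes u² + 9u + 9 = 0.
By the quadratic formula, u = -9/2 + 3·√(5)/2 or u = -9/2 - 3·√(5)/2.
n³ = -9/2 + 3·√(5)/2 gives n = -∛(9/2 - 3·√(5)/2) ≈ -1.0464.
n³ = -9/2 - 3·√(5)/2 gives n = -∛(3·√(5)/2 + 9/2) ≈ -1.9878.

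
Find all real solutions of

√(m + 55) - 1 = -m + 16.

m = 9

Isolate the radical: √(m + 55) = -m + 17.
Square both sides: m + 55 = (-m + 17)².
Expand and rearrange: m² - 35m + 234 = 0.
Solving gives m = 26 or m = 9.
Check each candidate in the original equation:
  m = 26: √(81) = 9, while -m + 17 = -9 — extraneous.
  m = 9: √(64) = 8, while -m + 17 = 8 — valid.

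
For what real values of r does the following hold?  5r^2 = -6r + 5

r = -1.7662 or r = 0.5662

Rearrange to standard form: 5r^2 + 6r - 5 = 0.
Discriminant: (6)^2 - 4*5*(-5) = 136.
Quadratic formula: r = (-6 +/- sqrt(136)) / 10.
So r = -3/5 + sqrt(34)/5 ~= 0.5662 or r = -sqrt(34)/5 - 3/5 ~= -1.7662.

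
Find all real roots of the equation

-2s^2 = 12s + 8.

s = -5.2361 or s = -0.7639

Rearrange to standard form: -2s^2 - 12s - 8 = 0.
Discriminant: (-12)^2 - 4*(-2)*(-8) = 80.
Quadratic formula: s = (12 +/- sqrt(80)) / (-4).
So s = -3 - sqrt(5) ~= -5.2361 or s = -3 + sqrt(5) ~= -0.7639.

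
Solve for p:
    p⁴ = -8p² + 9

Let u = p². The equation becomes u² + 8u - 9 = 0.
Factor: (u + 9)(u - 1) = 0, so u = -9 or u = 1.
p² = -9 < 0 has no real solution.
p² = 1 gives p = ±1.

p = -1 or p = 1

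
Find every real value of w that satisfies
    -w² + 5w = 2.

Rearrange to standard form: -w² + 5w - 2 = 0.
Discriminant: (5)² − 4·(-1)·(-2) = 17.
Quadratic formula: w = (-5 ± √17) / (-2).
So w = 5/2 - √(17)/2 ≈ 0.4384 or w = √(17)/2 + 5/2 ≈ 4.5616.

w = 0.4384 or w = 4.5616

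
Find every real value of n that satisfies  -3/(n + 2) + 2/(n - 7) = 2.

n = -3.3681 or n = 7.8681

Multiply both sides by (n + 2)(n - 7):
-3(n - 7) + 2(n + 2) = 2(n + 2)(n - 7).
Expand and collect terms: 2n^2 - 9n - 53 = 0.
By the quadratic formula, n = (9 +/- sqrt(505)) / 4, so n ~= 7.8681 or n ~= -3.3681.
Neither value makes a denominator zero (n != -2, n != 7), so both are valid.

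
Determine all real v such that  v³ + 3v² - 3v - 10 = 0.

v = -2.7913 or v = -2 or v = 1.7913

Possible rational roots are divisors of -10. Testing v = -2 gives 0, so (v + 2) is a factor.
Divide: v³ + 3v² - 3v - 10 = (v + 2)(v² + v - 5).
Apply the quadratic formula to v² + v - 5 = 0: v = (-1 ± √21)/2, i.e. v ≈ 1.7913 or v ≈ -2.7913.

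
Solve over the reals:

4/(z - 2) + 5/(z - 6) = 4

z = 2.7238 or z = 7.5262

Multiply both sides by (z - 2)(z - 6):
4(z - 6) + 5(z - 2) = 4(z - 2)(z - 6).
Expand and collect terms: 4z² - 41z + 82 = 0.
By the quadratic formula, z = (41 ± √369) / 8, so z ≈ 7.5262 or z ≈ 2.7238.
Neither value makes a denominator zero (z ≠ 2, z ≠ 6), so both are valid.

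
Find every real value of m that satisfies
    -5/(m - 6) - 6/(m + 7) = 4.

Multiply both sides by (m - 6)(m + 7):
-5(m + 7) - 6(m - 6) = 4(m - 6)(m + 7).
Expand and collect terms: 4m² + 15m - 169 = 0.
By the quadratic formula, m = (-15 ± √2929) / 8, so m ≈ 4.89 or m ≈ -8.64.
Neither value makes a denominator zero (m ≠ 6, m ≠ -7), so both are valid.

m = -8.64 or m = 4.89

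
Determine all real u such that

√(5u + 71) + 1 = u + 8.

Isolate the radical: √(5u + 71) = u + 7.
Square both sides: 5u + 71 = (u + 7)².
Expand and rearrange: u² + 9u - 22 = 0.
Solving gives u = 2 or u = -11.
Check each candidate in the original equation:
  u = 2: √(81) = 9, while u + 7 = 9 — valid.
  u = -11: √(16) = 4, while u + 7 = -4 — extraneous.

u = 2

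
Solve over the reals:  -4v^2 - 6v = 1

Rearrange to standard form: -4v^2 - 6v - 1 = 0.
Discriminant: (-6)^2 - 4*(-4)*(-1) = 20.
Quadratic formula: v = (6 +/- sqrt(20)) / (-8).
So v = -3/4 - sqrt(5)/4 ~= -1.309 or v = -3/4 + sqrt(5)/4 ~= -0.191.

v = -1.309 or v = -0.191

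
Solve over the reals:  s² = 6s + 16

s = -2 or s = 8

Bring every term to one side: s² - 6s - 16 = 0.
Factor: (s - 8)(s + 2) = 0.
So s = 8 or s = -2.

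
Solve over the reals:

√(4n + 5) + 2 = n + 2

n = 5

Isolate the radical: √(4n + 5) = n.
Square both sides: 4n + 5 = (n)².
Expand and rearrange: n² - 4n - 5 = 0.
Solving gives n = 5 or n = -1.
Check each candidate in the original equation:
  n = 5: √(25) = 5, while n = 5 — valid.
  n = -1: √(1) = 1, while n = -1 — extraneous.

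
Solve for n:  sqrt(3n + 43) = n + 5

Square both sides: 3n + 43 = (n + 5)^2.
Expand and rearrange: n^2 + 7n - 18 = 0.
Solving gives n = 2 or n = -9.
Check each candidate in the original equation:
  n = 2: sqrt(49) = 7, while n + 5 = 7 — valid.
  n = -9: sqrt(16) = 4, while n + 5 = -4 — extraneous.

n = 2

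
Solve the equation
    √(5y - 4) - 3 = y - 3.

Isolate the radical: √(5y - 4) = y.
Square both sides: 5y - 4 = (y)².
Expand and rearrange: y² - 5y + 4 = 0.
Solving gives y = 4 or y = 1.
Check each candidate in the original equation:
  y = 4: √(16) = 4, while y = 4 — valid.
  y = 1: √(1) = 1, while y = 1 — valid.

y = 1 or y = 4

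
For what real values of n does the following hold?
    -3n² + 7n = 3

n = 0.5657 or n = 1.7676

Rearrange to standard form: -3n² + 7n - 3 = 0.
Discriminant: (7)² − 4·(-3)·(-3) = 13.
Quadratic formula: n = (-7 ± √13) / (-6).
So n = 7/6 - √(13)/6 ≈ 0.5657 or n = √(13)/6 + 7/6 ≈ 1.7676.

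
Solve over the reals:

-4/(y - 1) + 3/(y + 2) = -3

Multiply both sides by (y - 1)(y + 2):
-4(y + 2) + 3(y - 1) = -3(y - 1)(y + 2).
Expand and collect terms: -3y² - 2y + 17 = 0.
By the quadratic formula, y = (2 ± √208) / -6, so y ≈ -2.737 or y ≈ 2.0704.
Neither value makes a denominator zero (y ≠ 1, y ≠ -2), so both are valid.

y = -2.737 or y = 2.0704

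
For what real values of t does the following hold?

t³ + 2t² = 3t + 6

Rearrange: t³ + 2t² - 3t - 6 = 0.
Possible rational roots are divisors of -6. Testing t = -2 gives 0, so (t + 2) is a factor.
Divide: t³ + 2t² - 3t - 6 = (t + 2)(t² - 3).
Apply the quadratic formula to t² - 3 = 0: t = (0 ± √12)/2, i.e. t ≈ 1.7321 or t ≈ -1.7321.

t = -2 or t = -1.7321 or t = 1.7321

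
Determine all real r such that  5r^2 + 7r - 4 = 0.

Discriminant: (7)^2 - 4*5*(-4) = 129.
Quadratic formula: r = (-7 +/- sqrt(129)) / 10.
So r = -7/10 + sqrt(129)/10 ~= 0.4358 or r = -sqrt(129)/10 - 7/10 ~= -1.8358.

r = -1.8358 or r = 0.4358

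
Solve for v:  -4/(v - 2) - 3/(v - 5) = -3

Multiply both sides by (v - 2)(v - 5):
-4(v - 5) - 3(v - 2) = -3(v - 2)(v - 5).
Expand and collect terms: -3v^2 + 28v - 56 = 0.
By the quadratic formula, v = (-28 +/- sqrt(112)) / -6, so v ~= 2.9028 or v ~= 6.4305.
Neither value makes a denominator zero (v != 2, v != 5), so both are valid.

v = 2.9028 or v = 6.4305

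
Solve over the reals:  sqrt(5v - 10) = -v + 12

v = 7

Square both sides: 5v - 10 = (-v + 12)^2.
Expand and rearrange: v^2 - 29v + 154 = 0.
Solving gives v = 22 or v = 7.
Check each candidate in the original equation:
  v = 22: sqrt(100) = 10, while -v + 12 = -10 — extraneous.
  v = 7: sqrt(25) = 5, while -v + 12 = 5 — valid.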